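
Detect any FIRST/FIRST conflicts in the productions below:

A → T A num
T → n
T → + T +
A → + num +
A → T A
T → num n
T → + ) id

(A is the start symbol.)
Yes. A → T A num / A → '+' num '+' on { '+' }; A → T A num / A → T A on { '+', 'n', 'num' }; A → '+' num '+' / A → T A on { '+' }; T → '+' T '+' / T → '+' ')' id on { '+' }

FIRST sets of the non-terminals at (or reachable through a nullable prefix from) the front of some alternative:
  FIRST(T) = { '+', 'n', 'num' }

Productions for A:
  A → T A num: FIRST = { '+', 'n', 'num' }
  A → + num +: FIRST = { '+' }
  A → T A: FIRST = { '+', 'n', 'num' }
Productions for T:
  T → n: FIRST = { 'n' }
  T → + T +: FIRST = { '+' }
  T → num n: FIRST = { 'num' }
  T → + ) id: FIRST = { '+' }

Conflict for A: A → T A num and A → + num +
  Overlap: { '+' }
Conflict for A: A → T A num and A → T A
  Overlap: { '+', 'n', 'num' }
Conflict for A: A → + num + and A → T A
  Overlap: { '+' }
Conflict for T: T → + T + and T → + ) id
  Overlap: { '+' }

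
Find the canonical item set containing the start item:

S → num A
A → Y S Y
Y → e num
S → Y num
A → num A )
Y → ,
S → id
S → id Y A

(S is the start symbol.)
{ [S → . Y num], [S → . id Y A], [S → . id], [S → . num A], [S' → . S], [Y → . ,], [Y → . e num] }

First, augment the grammar with S' → S
I₀ = CLOSURE({ [S' → . S] }):
  [S' → . S] has the dot before S: add [S → . num A], [S → . Y num], [S → . id], [S → . id Y A]
  [S → . Y num] has the dot before Y: add [Y → . e num], [Y → . ,]
No further items can be added.

I₀ = { [S → . Y num], [S → . id Y A], [S → . id], [S → . num A], [S' → . S], [Y → . ,], [Y → . e num] }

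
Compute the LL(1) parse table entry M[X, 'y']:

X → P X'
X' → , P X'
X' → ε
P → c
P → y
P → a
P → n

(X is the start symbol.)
To find M[X, 'y'], we find productions for X where 'y' is in the predict set (PREDICT(N → α) = (FIRST(α) \ {ε}) ∪ (FOLLOW(N) if α ⇒* ε)).

Relevant sets:
  FIRST(P) = { 'a', 'c', 'n', 'y' }

X → P X': PREDICT = { 'a', 'c', 'n', 'y' }
  'y' is in predict set, so this production goes in M[X, 'y']

M[X, 'y'] = X → P X'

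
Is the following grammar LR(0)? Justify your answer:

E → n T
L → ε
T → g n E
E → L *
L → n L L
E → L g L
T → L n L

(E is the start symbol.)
A grammar is LR(0) if no state in the canonical LR(0) collection has:
  - both a shift item (dot before a terminal) and a complete item (shift-reduce conflict), or
  - two or more complete items (reduce-reduce conflict; the accept item [E' → E .] counts as a complete item here).

Augment with E' → E and build the canonical LR(0) collection (I0 = CLOSURE({[E' → . E]}), then GOTO on every symbol after a dot until no new states appear). It has 17 states:
  I0: { [E → . L *], [E → . L g L], [E → . n T], [E' → . E], [L → . n L L], [L → .] }  — shift, reduce
  I1: { [E' → E .] }  — accept
  I2: { [E → L . *], [E → L . g L] }  — shift
  I3: { [E → n . T], [L → . n L L], [L → .], [L → n . L L], [T → . L n L], [T → . g n E] }  — shift, reduce
  I4: { [L → . n L L], [L → .], [L → n L . L], [T → L . n L] }  — shift, reduce
  I5: { [E → n T .] }  — reduce
  I6: { [T → g . n E] }  — shift
  I7: { [L → . n L L], [L → .], [L → n . L L] }  — shift, reduce
  I8: { [L → . n L L], [L → .], [L → n L . L] }  — shift, reduce
  I9: { [L → n L L .] }  — reduce
  I10: { [E → . L *], [E → . L g L], [E → . n T], [L → . n L L], [L → .], [T → g n . E] }  — shift, reduce
  I11: { [T → g n E .] }  — reduce
  I12: { [L → . n L L], [L → .], [L → n . L L], [T → L n . L] }  — shift, reduce
  I13: { [L → . n L L], [L → .], [L → n L . L], [T → L n L .] }  — shift, 2 reduces
  I14: { [E → L * .] }  — reduce
  I15: { [E → L g . L], [L → . n L L], [L → .] }  — shift, reduce
  I16: { [E → L g L .] }  — reduce

Conflict in state I0:
  Shift-reduce conflict between [L → .] and [E → . n T]
So the grammar is NOT LR(0).

Answer: No. Shift-reduce conflict between [L → .] and [E → . n T]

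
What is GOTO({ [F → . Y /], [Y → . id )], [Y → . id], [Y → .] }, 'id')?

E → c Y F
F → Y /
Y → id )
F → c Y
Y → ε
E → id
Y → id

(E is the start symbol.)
GOTO(I, 'id') = CLOSURE({ [A → αX.β] : [A → α.Xβ] ∈ I, X = 'id' })

Items with dot before 'id', with the dot advanced:
  [Y → . id] → [Y → id .]
  [Y → . id )] → [Y → id . )]
Closure adds nothing (no advanced item has the dot before a non-terminal).

GOTO = { [Y → id . )], [Y → id .] }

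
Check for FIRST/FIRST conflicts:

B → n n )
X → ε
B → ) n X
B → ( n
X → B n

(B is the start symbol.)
FIRST sets of the non-terminals at (or reachable through a nullable prefix from) the front of some alternative:
  FIRST(B) = { '(', ')', 'n' }

Productions for B:
  B → n n ): FIRST = { 'n' }
  B → ) n X: FIRST = { ')' }
  B → ( n: FIRST = { '(' }
Productions for X:
  X → ε: FIRST = { ε }
  X → B n: FIRST = { '(', ')', 'n' }

All alternatives of each non-terminal have pairwise disjoint FIRST sets.

Answer: No FIRST/FIRST conflicts.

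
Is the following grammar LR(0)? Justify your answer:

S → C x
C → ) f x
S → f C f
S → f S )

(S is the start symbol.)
Yes, the grammar is LR(0)

Augment with S' → S and build the canonical LR(0) collection (I0 = CLOSURE({[S' → . S]}), then GOTO on every symbol after a dot until no new states appear). It has 12 states:
  I0: { [C → . ) f x], [S → . C x], [S → . f C f], [S → . f S )], [S' → . S] }  — shift
  I1: { [C → ) . f x] }  — shift
  I2: { [S → C . x] }  — shift
  I3: { [S' → S .] }  — accept
  I4: { [C → . ) f x], [S → . C x], [S → . f C f], [S → . f S )], [S → f . C f], [S → f . S )] }  — shift
  I5: { [S → C . x], [S → f C . f] }  — shift
  I6: { [S → f S . )] }  — shift
  I7: { [S → f S ) .] }  — reduce
  I8: { [S → f C f .] }  — reduce
  I9: { [S → C x .] }  — reduce
  I10: { [C → ) f . x] }  — shift
  I11: { [C → ) f x .] }  — reduce

Every state is either a pure shift/goto state or contains exactly one complete item and nothing to shift — no conflicts. The grammar is LR(0).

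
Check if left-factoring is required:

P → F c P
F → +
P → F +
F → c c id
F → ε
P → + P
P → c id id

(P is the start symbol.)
Left-factoring is needed when two productions for the same non-terminal
share a common prefix on the right-hand side.

Productions for P:
  P → F c P
  P → F +
  P → + P
  P → c id id
Productions for F:
  F → +
  F → c c id
  F → ε

Found common prefix 'F' in productions for P

Answer: Yes, P has productions with common prefix 'F'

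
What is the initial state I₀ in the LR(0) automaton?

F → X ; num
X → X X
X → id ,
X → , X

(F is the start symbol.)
{ [F → . X ; num], [F' → . F], [X → . , X], [X → . X X], [X → . id ,] }

First, augment the grammar with F' → F
I₀ = CLOSURE({ [F' → . F] }):
  [F' → . F] has the dot before F: add [F → . X ; num]
  [F → . X ; num] has the dot before X: add [X → . X X], [X → . id ,], [X → . , X]
No further items can be added.

I₀ = { [F → . X ; num], [F' → . F], [X → . , X], [X → . X X], [X → . id ,] }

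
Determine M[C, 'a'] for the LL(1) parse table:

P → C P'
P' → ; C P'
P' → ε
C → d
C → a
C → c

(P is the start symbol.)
To find M[C, 'a'], we find productions for C where 'a' is in the predict set (PREDICT(N → α) = (FIRST(α) \ {ε}) ∪ (FOLLOW(N) if α ⇒* ε)).

C → d: PREDICT = { 'd' }
C → a: PREDICT = { 'a' }
  'a' is in predict set, so this production goes in M[C, 'a']
C → c: PREDICT = { 'c' }

M[C, 'a'] = C → a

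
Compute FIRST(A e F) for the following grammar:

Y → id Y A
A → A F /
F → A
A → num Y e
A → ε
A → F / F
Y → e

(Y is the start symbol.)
FIRST sets of the non-terminals involved (from the grammar, by fixed-point iteration):
  FIRST(A) = { '/', 'num', ε }

To compute FIRST(A e F), process the symbols left to right:
Symbol A is a non-terminal. Add FIRST(A) \ {ε} = { '/', 'num' }
A is nullable (ε ∈ FIRST(A)), continue to the next symbol.
Symbol e is a terminal. Add 'e' and stop.
FIRST(A e F) = { '/', 'e', 'num' }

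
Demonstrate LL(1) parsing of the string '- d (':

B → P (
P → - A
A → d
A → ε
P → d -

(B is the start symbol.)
Stack is shown with the top on the left.

Stack    Input    Action
------------------------
B $      - d ( $  output B → P (
P ( $    - d ( $  output P → - A
- A ( $  - d ( $  match '-'
A ( $    d ( $    output A → d
d ( $    d ( $    match 'd'
( $      ( $      match '('
$        $        accept

The string is accepted.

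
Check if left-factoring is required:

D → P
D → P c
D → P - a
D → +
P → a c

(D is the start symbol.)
Left-factoring is needed when two productions for the same non-terminal
share a common prefix on the right-hand side.

Productions for D:
  D → P
  D → P c
  D → P - a
  D → +

Found common prefix 'P' in productions for D

Answer: Yes, D has productions with common prefix 'P'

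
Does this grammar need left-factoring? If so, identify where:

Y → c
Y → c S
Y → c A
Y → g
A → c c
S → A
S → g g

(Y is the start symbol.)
Left-factoring is needed when two productions for the same non-terminal
share a common prefix on the right-hand side.

Productions for Y:
  Y → c
  Y → c S
  Y → c A
  Y → g
Productions for S:
  S → A
  S → g g

Found common prefix 'c' in productions for Y

Answer: Yes, Y has productions with common prefix 'c'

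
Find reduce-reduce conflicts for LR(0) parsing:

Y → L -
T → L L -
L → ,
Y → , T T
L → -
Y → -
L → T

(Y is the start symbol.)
Augment with Y' → Y and build the canonical LR(0) collection (I0 = CLOSURE({[Y' → . Y]}), then GOTO on every symbol after a dot until no new states appear). It has 14 states:
  I0: { [L → . ,], [L → . -], [L → . T], [T → . L L -], [Y → . , T T], [Y → . -], [Y → . L -], [Y' → . Y] }  — shift
  I1: { [L → , .], [L → . ,], [L → . -], [L → . T], [T → . L L -], [Y → , . T T] }  — shift, reduce
  I2: { [L → - .], [Y → - .] }  — 2 reduces
  I3: { [L → . ,], [L → . -], [L → . T], [T → . L L -], [T → L . L -], [Y → L . -] }  — shift
  I4: { [L → T .] }  — reduce
  I5: { [Y' → Y .] }  — accept
  I6: { [L → , .] }  — reduce
  I7: { [L → - .], [Y → L - .] }  — 2 reduces
  I8: { [L → . ,], [L → . -], [L → . T], [T → . L L -], [T → L . L -], [T → L L . -] }  — shift
  I9: { [L → - .], [T → L L - .] }  — 2 reduces
  I10: { [L → - .] }  — reduce
  I11: { [L → . ,], [L → . -], [L → . T], [T → . L L -], [T → L . L -] }  — shift
  I12: { [L → . ,], [L → . -], [L → . T], [L → T .], [T → . L L -], [Y → , T . T] }  — shift, reduce
  I13: { [L → T .], [Y → , T T .] }  — 2 reduces

I2 contains complete items [L → - .], [Y → - .] — reduce-reduce conflict.
I7 contains complete items [L → - .], [Y → L - .] — reduce-reduce conflict.
I9 contains complete items [L → - .], [T → L L - .] — reduce-reduce conflict.
I13 contains complete items [L → T .], [Y → , T T .] — reduce-reduce conflict.

Answer: Yes — I2: [L → - .] vs [Y → - .]; I7: [L → - .] vs [Y → L - .]; I9: [L → - .] vs [T → L L - .]; I13: [L → T .] vs [Y → , T T .]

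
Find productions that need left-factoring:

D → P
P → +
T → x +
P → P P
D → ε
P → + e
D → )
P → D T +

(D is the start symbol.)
Left-factoring is needed when two productions for the same non-terminal
share a common prefix on the right-hand side.

Productions for D:
  D → P
  D → ε
  D → )
Productions for P:
  P → +
  P → P P
  P → + e
  P → D T +

Found common prefix '+' in productions for P

Answer: Yes, P has productions with common prefix '+'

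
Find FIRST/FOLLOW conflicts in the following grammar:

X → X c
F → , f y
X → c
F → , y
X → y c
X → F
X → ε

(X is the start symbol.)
Nullable non-terminals: X.
FIRST sets used below: FIRST(X) = { ',', 'c', 'y', ε }, FIRST(F) = { ',' }

X: nullable alternative(s) X → ε; FOLLOW(X) = { $, 'c' }
  X → X c: FIRST \ {ε} = { ',', 'c', 'y' } — overlaps FOLLOW(X) on { 'c' }: CONFLICT
  X → c: FIRST \ {ε} = { 'c' } — overlaps FOLLOW(X) on { 'c' }: CONFLICT
  X → y c: FIRST \ {ε} = { 'y' } — disjoint from FOLLOW(X)
  X → F: FIRST \ {ε} = { ',' } — disjoint from FOLLOW(X)
  X → ε: FIRST \ {ε} = { } — this is the only nullable alternative, skip

F has no nullable alternative, so no FIRST/FOLLOW check is needed there.

So the grammar has 2 FIRST/FOLLOW conflicts (marked CONFLICT above).

Answer: Yes. X → X c with FOLLOW(X) on { 'c' }; X → c with FOLLOW(X) on { 'c' }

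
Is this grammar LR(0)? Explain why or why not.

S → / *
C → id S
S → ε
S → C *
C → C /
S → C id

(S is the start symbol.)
Augment with S' → S and build the canonical LR(0) collection (I0 = CLOSURE({[S' → . S]}), then GOTO on every symbol after a dot until no new states appear). It has 10 states:
  I0: { [C → . C /], [C → . id S], [S → . / *], [S → . C *], [S → . C id], [S → .], [S' → . S] }  — shift, reduce
  I1: { [S → / . *] }  — shift
  I2: { [C → C . /], [S → C . *], [S → C . id] }  — shift
  I3: { [S' → S .] }  — accept
  I4: { [C → . C /], [C → . id S], [C → id . S], [S → . / *], [S → . C *], [S → . C id], [S → .] }  — shift, reduce
  I5: { [C → id S .] }  — reduce
  I6: { [S → C * .] }  — reduce
  I7: { [C → C / .] }  — reduce
  I8: { [S → C id .] }  — reduce
  I9: { [S → / * .] }  — reduce

Conflict in state I0:
  Shift-reduce conflict between [S → .] and [C → . id S]
So the grammar is NOT LR(0).

Answer: No. Shift-reduce conflict between [S → .] and [C → . id S]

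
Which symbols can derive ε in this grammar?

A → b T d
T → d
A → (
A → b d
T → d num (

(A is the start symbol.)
A non-terminal is nullable if it can derive ε (the empty string): either it has an ε-production, or it has a production whose right-hand side consists entirely of nullable non-terminals.

There are no ε-productions, so no non-terminal can derive ε.
No non-terminals are nullable.

Answer: None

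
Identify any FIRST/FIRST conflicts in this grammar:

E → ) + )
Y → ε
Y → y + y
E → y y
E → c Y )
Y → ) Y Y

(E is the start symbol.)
A FIRST/FIRST conflict occurs when two productions N → α and N → β for the same non-terminal have FIRST(α) ∩ FIRST(β) ≠ ∅ (with ε ∈ FIRST of a nullable right-hand side, so two nullable alternatives also conflict).

Productions for E:
  E → ) + ): FIRST = { ')' }
  E → y y: FIRST = { 'y' }
  E → c Y ): FIRST = { 'c' }
Productions for Y:
  Y → ε: FIRST = { ε }
  Y → y + y: FIRST = { 'y' }
  Y → ) Y Y: FIRST = { ')' }

All alternatives of each non-terminal have pairwise disjoint FIRST sets.

Answer: No FIRST/FIRST conflicts.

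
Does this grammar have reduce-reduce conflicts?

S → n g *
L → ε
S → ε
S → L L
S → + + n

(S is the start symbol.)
A reduce-reduce conflict occurs when an LR(0) state has two complete items [A → α .] and [B → β .] — both call for a reduction, and with no lookahead the parser cannot choose between them.

Augment with S' → S and build the canonical LR(0) collection (I0 = CLOSURE({[S' → . S]}), then GOTO on every symbol after a dot until no new states appear). It has 10 states:
  I0: { [L → .], [S → . + + n], [S → . L L], [S → . n g *], [S → .], [S' → . S] }  — shift, 2 reduces
  I1: { [S → + . + n] }  — shift
  I2: { [L → .], [S → L . L] }  — reduce
  I3: { [S' → S .] }  — accept
  I4: { [S → n . g *] }  — shift
  I5: { [S → n g . *] }  — shift
  I6: { [S → n g * .] }  — reduce
  I7: { [S → L L .] }  — reduce
  I8: { [S → + + . n] }  — shift
  I9: { [S → + + n .] }  — reduce

I0 contains complete items [L → .], [S → .] — reduce-reduce conflict.

Answer: Yes — I0: [L → .] vs [S → .]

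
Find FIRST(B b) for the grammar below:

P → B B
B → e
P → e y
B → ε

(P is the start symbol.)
FIRST sets of the non-terminals involved (from the grammar, by fixed-point iteration):
  FIRST(B) = { 'e', ε }

To compute FIRST(B b), process the symbols left to right:
Symbol B is a non-terminal. Add FIRST(B) \ {ε} = { 'e' }
B is nullable (ε ∈ FIRST(B)), continue to the next symbol.
Symbol b is a terminal. Add 'b' and stop.
FIRST(B b) = { 'b', 'e' }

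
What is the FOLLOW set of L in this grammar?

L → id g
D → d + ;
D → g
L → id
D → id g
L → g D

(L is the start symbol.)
{ $ }

To compute FOLLOW(L), find every occurrence of L on a right-hand side N → α L β: add FIRST(β) \ {ε}, and if β is empty or nullable also add FOLLOW(N). Iterate to a fixed point.

L is the start symbol, so $ ∈ FOLLOW(L).
L does not occur on any right-hand side.

Taking the union: FOLLOW(L) = { $ }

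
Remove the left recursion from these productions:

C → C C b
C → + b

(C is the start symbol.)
C → + b C'
C' → C b C'
C' → ε

C is directly left-recursive. The standard transformation for
  A → A α₁ | ... | A α_m | β₁ | ... | β_n
is
  A  → β₁ A' | ... | β_n A'
  A' → α₁ A' | ... | α_m A' | ε

C → + b becomes C → + b C'
C → C C b becomes C' → C b C'
Add C' → ε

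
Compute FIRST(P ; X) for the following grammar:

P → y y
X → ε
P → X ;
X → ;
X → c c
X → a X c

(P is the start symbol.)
FIRST sets of the non-terminals involved (from the grammar, by fixed-point iteration):
  FIRST(P) = { ';', 'a', 'c', 'y' }

To compute FIRST(P ; X), process the symbols left to right:
Symbol P is a non-terminal. Add FIRST(P) \ {ε} = { ';', 'a', 'c', 'y' }
P is not nullable (ε ∉ FIRST(P)), so stop here.
FIRST(P ; X) = { ';', 'a', 'c', 'y' }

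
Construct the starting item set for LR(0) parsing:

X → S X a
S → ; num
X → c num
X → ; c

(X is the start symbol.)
{ [S → . ; num], [X → . ; c], [X → . S X a], [X → . c num], [X' → . X] }

First, augment the grammar with X' → X
I₀ = CLOSURE({ [X' → . X] }):
  [X' → . X] has the dot before X: add [X → . S X a], [X → . c num], [X → . ; c]
  [X → . S X a] has the dot before S: add [S → . ; num]
No further items can be added.

I₀ = { [S → . ; num], [X → . ; c], [X → . S X a], [X → . c num], [X' → . X] }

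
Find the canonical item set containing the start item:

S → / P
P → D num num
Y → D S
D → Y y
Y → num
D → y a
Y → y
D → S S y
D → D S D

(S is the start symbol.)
{ [S → . / P], [S' → . S] }

First, augment the grammar with S' → S
I₀ = CLOSURE({ [S' → . S] }):
  [S' → . S] has the dot before S: add [S → . / P]
No further items can be added.

I₀ = { [S → . / P], [S' → . S] }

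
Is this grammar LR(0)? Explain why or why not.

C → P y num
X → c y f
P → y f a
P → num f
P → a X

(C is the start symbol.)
A grammar is LR(0) if no state in the canonical LR(0) collection has:
  - both a shift item (dot before a terminal) and a complete item (shift-reduce conflict), or
  - two or more complete items (reduce-reduce conflict; the accept item [C' → C .] counts as a complete item here).

Augment with C' → C and build the canonical LR(0) collection (I0 = CLOSURE({[C' → . C]}), then GOTO on every symbol after a dot until no new states appear). It has 15 states:
  I0: { [C → . P y num], [C' → . C], [P → . a X], [P → . num f], [P → . y f a] }  — shift
  I1: { [C' → C .] }  — accept
  I2: { [C → P . y num] }  — shift
  I3: { [P → a . X], [X → . c y f] }  — shift
  I4: { [P → num . f] }  — shift
  I5: { [P → y . f a] }  — shift
  I6: { [P → y f . a] }  — shift
  I7: { [P → y f a .] }  — reduce
  I8: { [P → num f .] }  — reduce
  I9: { [P → a X .] }  — reduce
  I10: { [X → c . y f] }  — shift
  I11: { [X → c y . f] }  — shift
  I12: { [X → c y f .] }  — reduce
  I13: { [C → P y . num] }  — shift
  I14: { [C → P y num .] }  — reduce

Every state is either a pure shift/goto state or contains exactly one complete item and nothing to shift — no conflicts. The grammar is LR(0).

Answer: Yes, the grammar is LR(0)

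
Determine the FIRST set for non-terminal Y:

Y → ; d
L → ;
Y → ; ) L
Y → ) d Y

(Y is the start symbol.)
{ ')', ';' }

To compute FIRST(Y), examine every production with Y on the left-hand side, reading each right-hand side left to right until a non-nullable symbol is reached.

From Y → ; d:
  - ';' is a terminal: add ';' and stop
From Y → ; ) L:
  - ';' is a terminal: add ';' and stop
From Y → ) d Y:
  - ')' is a terminal: add ')' and stop

Collecting: FIRST(Y) = { ')', ';' }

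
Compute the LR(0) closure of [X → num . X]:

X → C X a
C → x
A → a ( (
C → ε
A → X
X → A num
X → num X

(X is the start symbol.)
{ [A → . X], [A → . a ( (], [C → . x], [C → .], [X → . A num], [X → . C X a], [X → . num X], [X → num . X] }

To compute CLOSURE, for each item [A → α.Bβ] where B is a non-terminal, add [B → .γ] for all productions B → γ; repeat for the newly added items until nothing changes.

Start with: [X → num . X]
  [X → num . X] has the dot before X: add [X → . C X a], [X → . A num], [X → . num X]
  [X → . C X a] has the dot before C: add [C → . x], [C → .]
  [X → . A num] has the dot before A: add [A → . a ( (], [A → . X]
No further items can be added.

CLOSURE = { [A → . X], [A → . a ( (], [C → . x], [C → .], [X → . A num], [X → . C X a], [X → . num X], [X → num . X] }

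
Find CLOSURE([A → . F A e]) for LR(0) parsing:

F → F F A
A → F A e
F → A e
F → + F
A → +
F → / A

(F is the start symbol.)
To compute CLOSURE, for each item [A → α.Bβ] where B is a non-terminal, add [B → .γ] for all productions B → γ; repeat for the newly added items until nothing changes.

Start with: [A → . F A e]
  [A → . F A e] has the dot before F: add [F → . F F A], [F → . A e], [F → . + F], [F → . / A]
  [F → . A e] has the dot before A: add [A → . +]
No further items can be added.

CLOSURE = { [A → . +], [A → . F A e], [F → . + F], [F → . / A], [F → . A e], [F → . F F A] }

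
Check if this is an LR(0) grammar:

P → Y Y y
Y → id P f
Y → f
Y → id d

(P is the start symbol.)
A grammar is LR(0) if no state in the canonical LR(0) collection has:
  - both a shift item (dot before a terminal) and a complete item (shift-reduce conflict), or
  - two or more complete items (reduce-reduce conflict; the accept item [P' → P .] counts as a complete item here).

Augment with P' → P and build the canonical LR(0) collection (I0 = CLOSURE({[P' → . P]}), then GOTO on every symbol after a dot until no new states appear). It has 10 states:
  I0: { [P → . Y Y y], [P' → . P], [Y → . f], [Y → . id P f], [Y → . id d] }  — shift
  I1: { [P' → P .] }  — accept
  I2: { [P → Y . Y y], [Y → . f], [Y → . id P f], [Y → . id d] }  — shift
  I3: { [Y → f .] }  — reduce
  I4: { [P → . Y Y y], [Y → . f], [Y → . id P f], [Y → . id d], [Y → id . P f], [Y → id . d] }  — shift
  I5: { [Y → id P . f] }  — shift
  I6: { [Y → id d .] }  — reduce
  I7: { [Y → id P f .] }  — reduce
  I8: { [P → Y Y . y] }  — shift
  I9: { [P → Y Y y .] }  — reduce

Every state is either a pure shift/goto state or contains exactly one complete item and nothing to shift — no conflicts. The grammar is LR(0).

Answer: Yes, the grammar is LR(0)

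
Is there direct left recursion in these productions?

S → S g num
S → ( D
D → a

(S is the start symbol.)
Yes, S is left-recursive

S → S g num: LEFT RECURSIVE (starts with S)
S → ( D: starts with '('
D → a: starts with a

The grammar has direct left recursion on: S.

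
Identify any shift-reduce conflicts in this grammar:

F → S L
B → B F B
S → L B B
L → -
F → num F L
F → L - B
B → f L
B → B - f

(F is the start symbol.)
Yes — I13: [L → - .] vs [B → B - . f]; I14: [S → L B B .] vs [B → B . - f]; I16: [B → B F B .] vs [B → B . - f]; I18: [F → L - B .] vs [B → B . - f]

Augment with F' → F and build the canonical LR(0) collection (I0 = CLOSURE({[F' → . F]}), then GOTO on every symbol after a dot until no new states appear). It has 19 states:
  I0: { [F → . L - B], [F → . S L], [F → . num F L], [F' → . F], [L → . -], [S → . L B B] }  — shift
  I1: { [L → - .] }  — reduce
  I2: { [F' → F .] }  — accept
  I3: { [B → . B - f], [B → . B F B], [B → . f L], [F → L . - B], [S → L . B B] }  — shift
  I4: { [F → S . L], [L → . -] }  — shift
  I5: { [F → . L - B], [F → . S L], [F → . num F L], [F → num . F L], [L → . -], [S → . L B B] }  — shift
  I6: { [F → num F . L], [L → . -] }  — shift
  I7: { [F → num F L .] }  — reduce
  I8: { [F → S L .] }  — reduce
  I9: { [B → . B - f], [B → . B F B], [B → . f L], [F → L - . B] }  — shift
  I10: { [B → . B - f], [B → . B F B], [B → . f L], [B → B . - f], [B → B . F B], [F → . L - B], [F → . S L], [F → . num F L], [L → . -], [S → . L B B], [S → L B . B] }  — shift
  I11: { [B → f . L], [L → . -] }  — shift
  I12: { [B → f L .] }  — reduce
  I13: { [B → B - . f], [L → - .] }  — shift, reduce
  I14: { [B → B . - f], [B → B . F B], [F → . L - B], [F → . S L], [F → . num F L], [L → . -], [S → . L B B], [S → L B B .] }  — shift, reduce
  I15: { [B → . B - f], [B → . B F B], [B → . f L], [B → B F . B] }  — shift
  I16: { [B → B . - f], [B → B . F B], [B → B F B .], [F → . L - B], [F → . S L], [F → . num F L], [L → . -], [S → . L B B] }  — shift, reduce
  I17: { [B → B - f .] }  — reduce
  I18: { [B → B . - f], [B → B . F B], [F → . L - B], [F → . S L], [F → . num F L], [F → L - B .], [L → . -], [S → . L B B] }  — shift, reduce

I13 contains reduce item [L → - .] and shift item [B → B - . f] — shift-reduce conflict.
I14 contains reduce item [S → L B B .] and shift items [B → B . - f], [F → . num F L], [L → . -] — shift-reduce conflict.
I16 contains reduce item [B → B F B .] and shift items [B → B . - f], [F → . num F L], [L → . -] — shift-reduce conflict.
I18 contains reduce item [F → L - B .] and shift items [B → B . - f], [F → . num F L], [L → . -] — shift-reduce conflict.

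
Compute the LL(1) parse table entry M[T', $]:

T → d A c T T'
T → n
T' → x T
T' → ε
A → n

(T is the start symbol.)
To find M[T', $], we find productions for T' where $ is in the predict set (PREDICT(N → α) = (FIRST(α) \ {ε}) ∪ (FOLLOW(N) if α ⇒* ε)).

Relevant sets:
  FOLLOW(T') = { $, 'x' }

T' → x T: PREDICT = { 'x' }
T' → ε: PREDICT = { $, 'x' }
  $ is in predict set, so this production goes in M[T', $]

M[T', $] = T' → ε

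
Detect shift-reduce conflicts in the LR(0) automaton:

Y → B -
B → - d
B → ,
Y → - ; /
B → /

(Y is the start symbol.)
No shift-reduce conflicts

A shift-reduce conflict occurs when an LR(0) state has both:
  - a complete (reduce) item [A → α .] (dot at the end), and
  - a shift item [B → β . c γ] (dot before a terminal).

Augment with Y' → Y and build the canonical LR(0) collection (I0 = CLOSURE({[Y' → . Y]}), then GOTO on every symbol after a dot until no new states appear). It has 10 states:
  I0: { [B → . ,], [B → . - d], [B → . /], [Y → . - ; /], [Y → . B -], [Y' → . Y] }  — shift
  I1: { [B → , .] }  — reduce
  I2: { [B → - . d], [Y → - . ; /] }  — shift
  I3: { [B → / .] }  — reduce
  I4: { [Y → B . -] }  — shift
  I5: { [Y' → Y .] }  — accept
  I6: { [Y → B - .] }  — reduce
  I7: { [Y → - ; . /] }  — shift
  I8: { [B → - d .] }  — reduce
  I9: { [Y → - ; / .] }  — reduce

No state contains both a complete item and a shift item.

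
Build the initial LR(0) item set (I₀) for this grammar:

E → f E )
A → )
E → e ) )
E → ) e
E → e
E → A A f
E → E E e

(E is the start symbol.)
{ [A → . )], [E → . ) e], [E → . A A f], [E → . E E e], [E → . e ) )], [E → . e], [E → . f E )], [E' → . E] }

First, augment the grammar with E' → E
I₀ = CLOSURE({ [E' → . E] }):
  [E' → . E] has the dot before E: add [E → . f E )], [E → . e ) )], [E → . ) e], [E → . e], [E → . A A f], [E → . E E e]
  [E → . A A f] has the dot before A: add [A → . )]
No further items can be added.

I₀ = { [A → . )], [E → . ) e], [E → . A A f], [E → . E E e], [E → . e ) )], [E → . e], [E → . f E )], [E' → . E] }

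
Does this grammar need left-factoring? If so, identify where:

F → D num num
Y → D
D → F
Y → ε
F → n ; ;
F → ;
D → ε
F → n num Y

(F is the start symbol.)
Left-factoring is needed when two productions for the same non-terminal
share a common prefix on the right-hand side.

Productions for F:
  F → D num num
  F → n ; ;
  F → ;
  F → n num Y
Productions for Y:
  Y → D
  Y → ε
Productions for D:
  D → F
  D → ε

Found common prefix 'n' in productions for F

Answer: Yes, F has productions with common prefix 'n'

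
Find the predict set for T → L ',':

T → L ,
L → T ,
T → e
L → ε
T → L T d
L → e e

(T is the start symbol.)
PREDICT(T → L ',') = (FIRST(RHS) \ {ε}) ∪ (FOLLOW(T) if ε ∈ FIRST(RHS), i.e. RHS ⇒* ε)
FIRST(L) = { ',', 'e', ε }
FIRST(L ',') = { ',', 'e' }
ε ∉ FIRST(L ','), so FOLLOW(T) is not added.
PREDICT(T → L ',') = { ',', 'e' }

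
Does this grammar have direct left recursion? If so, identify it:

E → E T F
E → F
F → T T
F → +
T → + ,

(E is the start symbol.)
E → E T F: LEFT RECURSIVE (starts with E)
E → F: starts with F
F → T T: starts with T
F → +: starts with '+'
T → + ,: starts with '+'

The grammar has direct left recursion on: E.

Answer: Yes, E is left-recursive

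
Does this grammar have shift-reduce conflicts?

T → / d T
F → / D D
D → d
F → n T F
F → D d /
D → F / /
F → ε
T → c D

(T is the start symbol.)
Yes — I3: [F → .] vs [D → . d]; I4: [F → .] vs [D → . d]; I5: [T → c D .] vs [F → D . d /]; I9: [F → .] vs [D → . d]; I11: [F → n T F .] vs [D → F . / /]; I16: [F → .] vs [D → . d]; I17: [F → / D D .] vs [F → D . d /]; I18: [D → d .] vs [F → D d . /]

A shift-reduce conflict occurs when an LR(0) state has both:
  - a complete (reduce) item [A → α .] (dot at the end), and
  - a shift item [B → β . c γ] (dot before a terminal).

Augment with T' → T and build the canonical LR(0) collection (I0 = CLOSURE({[T' → . T]}), then GOTO on every symbol after a dot until no new states appear). It has 21 states:
  I0: { [T → . / d T], [T → . c D], [T' → . T] }  — shift
  I1: { [T → / . d T] }  — shift
  I2: { [T' → T .] }  — accept
  I3: { [D → . F / /], [D → . d], [F → . / D D], [F → . D d /], [F → . n T F], [F → .], [T → c . D] }  — shift, reduce
  I4: { [D → . F / /], [D → . d], [F → . / D D], [F → . D d /], [F → . n T F], [F → .], [F → / . D D] }  — shift, reduce
  I5: { [F → D . d /], [T → c D .] }  — shift, reduce
  I6: { [D → F . / /] }  — shift
  I7: { [D → d .] }  — reduce
  I8: { [F → n . T F], [T → . / d T], [T → . c D] }  — shift
  I9: { [D → . F / /], [D → . d], [F → . / D D], [F → . D d /], [F → . n T F], [F → .], [F → n T . F] }  — shift, reduce
  I10: { [F → D . d /] }  — shift
  I11: { [D → F . / /], [F → n T F .] }  — shift, reduce
  I12: { [D → F / . /] }  — shift
  I13: { [D → F / / .] }  — reduce
  I14: { [F → D d . /] }  — shift
  I15: { [F → D d / .] }  — reduce
  I16: { [D → . F / /], [D → . d], [F → . / D D], [F → . D d /], [F → . n T F], [F → .], [F → / D . D], [F → D . d /] }  — shift, reduce
  I17: { [F → / D D .], [F → D . d /] }  — shift, reduce
  I18: { [D → d .], [F → D d . /] }  — shift, reduce
  I19: { [T → . / d T], [T → . c D], [T → / d . T] }  — shift
  I20: { [T → / d T .] }  — reduce

I3 contains reduce item [F → .] and shift items [D → . d], [F → . / D D], [F → . n T F] — shift-reduce conflict.
I4 contains reduce item [F → .] and shift items [D → . d], [F → . / D D], [F → . n T F] — shift-reduce conflict.
I5 contains reduce item [T → c D .] and shift item [F → D . d /] — shift-reduce conflict.
I9 contains reduce item [F → .] and shift items [D → . d], [F → . / D D], [F → . n T F] — shift-reduce conflict.
I11 contains reduce item [F → n T F .] and shift item [D → F . / /] — shift-reduce conflict.
I16 contains reduce item [F → .] and shift items [D → . d], [F → . / D D], [F → D . d /], [F → . n T F] — shift-reduce conflict.
I17 contains reduce item [F → / D D .] and shift item [F → D . d /] — shift-reduce conflict.
I18 contains reduce item [D → d .] and shift item [F → D d . /] — shift-reduce conflict.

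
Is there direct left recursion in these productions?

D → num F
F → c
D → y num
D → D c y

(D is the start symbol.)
D → num F: starts with num
F → c: starts with c
D → y num: starts with y
D → D c y: LEFT RECURSIVE (starts with D)

The grammar has direct left recursion on: D.

Answer: Yes, D is left-recursive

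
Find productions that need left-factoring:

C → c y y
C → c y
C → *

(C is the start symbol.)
Left-factoring is needed when two productions for the same non-terminal
share a common prefix on the right-hand side.

Productions for C:
  C → c y y
  C → c y
  C → *

Found common prefix 'c y' in productions for C

Answer: Yes, C has productions with common prefix 'c y'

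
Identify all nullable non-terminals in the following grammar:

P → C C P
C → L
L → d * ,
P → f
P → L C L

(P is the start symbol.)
None

A non-terminal is nullable if it can derive ε (the empty string): either it has an ε-production, or it has a production whose right-hand side consists entirely of nullable non-terminals.

There are no ε-productions, so no non-terminal can derive ε.
No non-terminals are nullable.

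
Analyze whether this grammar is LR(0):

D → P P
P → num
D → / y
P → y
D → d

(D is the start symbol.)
Yes, the grammar is LR(0)

A grammar is LR(0) if no state in the canonical LR(0) collection has:
  - both a shift item (dot before a terminal) and a complete item (shift-reduce conflict), or
  - two or more complete items (reduce-reduce conflict; the accept item [D' → D .] counts as a complete item here).

Augment with D' → D and build the canonical LR(0) collection (I0 = CLOSURE({[D' → . D]}), then GOTO on every symbol after a dot until no new states appear). It has 9 states:
  I0: { [D → . / y], [D → . P P], [D → . d], [D' → . D], [P → . num], [P → . y] }  — shift
  I1: { [D → / . y] }  — shift
  I2: { [D' → D .] }  — accept
  I3: { [D → P . P], [P → . num], [P → . y] }  — shift
  I4: { [D → d .] }  — reduce
  I5: { [P → num .] }  — reduce
  I6: { [P → y .] }  — reduce
  I7: { [D → P P .] }  — reduce
  I8: { [D → / y .] }  — reduce

Every state is either a pure shift/goto state or contains exactly one complete item and nothing to shift — no conflicts. The grammar is LR(0).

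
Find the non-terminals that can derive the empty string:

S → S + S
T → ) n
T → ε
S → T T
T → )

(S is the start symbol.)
{ 'S', 'T' }

A non-terminal is nullable if it can derive ε (the empty string): either it has an ε-production, or it has a production whose right-hand side consists entirely of nullable non-terminals.

ε-productions: T → ε
So T is immediately nullable.
S → T T: every symbol on the right is nullable, so S is nullable too.
Every non-terminal is now nullable.
Nullable = { 'S', 'T' }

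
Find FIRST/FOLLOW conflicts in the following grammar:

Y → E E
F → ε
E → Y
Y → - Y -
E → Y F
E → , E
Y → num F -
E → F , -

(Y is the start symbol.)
Nullable non-terminals: F.
F has a nullable alternative but only one production, so nothing to check.

E, Y have no nullable alternative, so no FIRST/FOLLOW check is needed there.

No FIRST/FOLLOW conflicts found.

Answer: No FIRST/FOLLOW conflicts.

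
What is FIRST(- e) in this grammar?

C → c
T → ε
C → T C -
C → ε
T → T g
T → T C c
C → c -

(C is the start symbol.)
To compute FIRST(- e), process the symbols left to right:
Symbol - is a terminal. Add '-' and stop.
FIRST(- e) = { '-' }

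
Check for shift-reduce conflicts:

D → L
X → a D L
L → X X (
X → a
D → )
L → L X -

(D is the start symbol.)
A shift-reduce conflict occurs when an LR(0) state has both:
  - a complete (reduce) item [A → α .] (dot at the end), and
  - a shift item [B → β . c γ] (dot before a terminal).

Augment with D' → D and build the canonical LR(0) collection (I0 = CLOSURE({[D' → . D]}), then GOTO on every symbol after a dot until no new states appear). It has 12 states:
  I0: { [D → . )], [D → . L], [D' → . D], [L → . L X -], [L → . X X (], [X → . a D L], [X → . a] }  — shift
  I1: { [D → ) .] }  — reduce
  I2: { [D' → D .] }  — accept
  I3: { [D → L .], [L → L . X -], [X → . a D L], [X → . a] }  — shift, reduce
  I4: { [L → X . X (], [X → . a D L], [X → . a] }  — shift
  I5: { [D → . )], [D → . L], [L → . L X -], [L → . X X (], [X → . a D L], [X → . a], [X → a . D L], [X → a .] }  — shift, reduce
  I6: { [L → . L X -], [L → . X X (], [X → . a D L], [X → . a], [X → a D . L] }  — shift
  I7: { [L → L . X -], [X → . a D L], [X → . a], [X → a D L .] }  — shift, reduce
  I8: { [L → L X . -] }  — shift
  I9: { [L → L X - .] }  — reduce
  I10: { [L → X X . (] }  — shift
  I11: { [L → X X ( .] }  — reduce

I3 contains reduce item [D → L .] and shift items [X → . a], [X → . a D L] — shift-reduce conflict.
I5 contains reduce item [X → a .] and shift items [D → . )], [X → . a], [X → . a D L] — shift-reduce conflict.
I7 contains reduce item [X → a D L .] and shift items [X → . a], [X → . a D L] — shift-reduce conflict.

Answer: Yes — I3: [D → L .] vs [X → . a]; I5: [X → a .] vs [D → . )]; I7: [X → a D L .] vs [X → . a]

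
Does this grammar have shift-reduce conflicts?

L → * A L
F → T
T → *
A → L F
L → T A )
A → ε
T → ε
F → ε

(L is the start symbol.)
Yes — I0: [T → .] vs [L → . * A L]; I1: [A → .] vs [L → . * A L]; I3: [A → .] vs [L → . * A L]; I5: [F → .] vs [T → . *]; I10: [T → .] vs [L → . * A L]

A shift-reduce conflict occurs when an LR(0) state has both:
  - a complete (reduce) item [A → α .] (dot at the end), and
  - a shift item [B → β . c γ] (dot before a terminal).

Augment with L' → L and build the canonical LR(0) collection (I0 = CLOSURE({[L' → . L]}), then GOTO on every symbol after a dot until no new states appear). It has 12 states:
  I0: { [L → . * A L], [L → . T A )], [L' → . L], [T → . *], [T → .] }  — shift, reduce
  I1: { [A → . L F], [A → .], [L → * . A L], [L → . * A L], [L → . T A )], [T → * .], [T → . *], [T → .] }  — shift, 3 reduces
  I2: { [L' → L .] }  — accept
  I3: { [A → . L F], [A → .], [L → . * A L], [L → . T A )], [L → T . A )], [T → . *], [T → .] }  — shift, 2 reduces
  I4: { [L → T A . )] }  — shift
  I5: { [A → L . F], [F → . T], [F → .], [T → . *], [T → .] }  — shift, 2 reduces
  I6: { [T → * .] }  — reduce
  I7: { [A → L F .] }  — reduce
  I8: { [F → T .] }  — reduce
  I9: { [L → T A ) .] }  — reduce
  I10: { [L → * A . L], [L → . * A L], [L → . T A )], [T → . *], [T → .] }  — shift, reduce
  I11: { [L → * A L .] }  — reduce

I0 contains reduce item [T → .] and shift items [L → . * A L], [T → . *] — shift-reduce conflict.
I1 contains reduce items [A → .], [T → .], [T → * .] and shift items [L → . * A L], [T → . *] — shift-reduce conflict.
I3 contains reduce items [A → .], [T → .] and shift items [L → . * A L], [T → . *] — shift-reduce conflict.
I5 contains reduce items [F → .], [T → .] and shift item [T → . *] — shift-reduce conflict.
I10 contains reduce item [T → .] and shift items [L → . * A L], [T → . *] — shift-reduce conflict.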